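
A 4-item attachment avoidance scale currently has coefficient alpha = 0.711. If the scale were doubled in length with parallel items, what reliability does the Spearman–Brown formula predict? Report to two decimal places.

predicted reliability = 0.83

Length factor m = 2
α' = m·α / (1 + (m−1)·α)
   = 2 × 0.711 / (1 + (2 − 1) × 0.711)
   = 1.4220 / 1.7110 = 0.83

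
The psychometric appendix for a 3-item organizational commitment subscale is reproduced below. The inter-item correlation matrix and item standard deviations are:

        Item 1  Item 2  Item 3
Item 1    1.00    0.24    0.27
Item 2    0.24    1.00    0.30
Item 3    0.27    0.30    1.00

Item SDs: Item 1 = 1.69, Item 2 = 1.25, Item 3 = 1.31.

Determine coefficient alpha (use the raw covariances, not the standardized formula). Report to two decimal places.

Σσ²ᵢ = 1.69² + 1.25² + 1.31² = 6.1347
Covariances σ_ij = r_ij · s_i · s_j:
  σ(Item 1,Item 2) = 0.24 × 1.69 × 1.25 = 0.5070
  σ(Item 1,Item 3) = 0.27 × 1.69 × 1.31 = 0.5978
  σ(Item 2,Item 3) = 0.30 × 1.25 × 1.31 = 0.4913
σ²_T = Σσ²ᵢ + 2·Σσ_ij = 6.1347 + 2 × 1.5961 = 9.3269
α = (3/2)·(1 − 6.1347/9.3269) = 0.51

α = 0.51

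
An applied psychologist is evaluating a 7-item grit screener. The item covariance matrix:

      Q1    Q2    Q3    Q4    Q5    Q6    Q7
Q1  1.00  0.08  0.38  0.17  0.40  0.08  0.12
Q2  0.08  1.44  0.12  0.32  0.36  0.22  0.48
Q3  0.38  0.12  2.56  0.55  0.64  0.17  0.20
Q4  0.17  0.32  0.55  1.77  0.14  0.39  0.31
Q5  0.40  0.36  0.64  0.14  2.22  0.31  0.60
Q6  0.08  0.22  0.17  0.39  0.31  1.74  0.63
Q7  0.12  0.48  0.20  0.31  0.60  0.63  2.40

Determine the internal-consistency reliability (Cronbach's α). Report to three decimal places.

sum of item variances = 1.00 + 1.44 + 2.56 + 1.77 + 2.22 + 1.74 + 2.40 = 13.13
Σ_{i<j} σ_ij = 6.67
σ²_total = 13.13 + 2 × 6.67 = 26.47
α = (k/(k−1))·(1 − sum of item variances/σ²_total) = (7/6)·(1 − 13.13/26.47) = 0.588

α = 0.588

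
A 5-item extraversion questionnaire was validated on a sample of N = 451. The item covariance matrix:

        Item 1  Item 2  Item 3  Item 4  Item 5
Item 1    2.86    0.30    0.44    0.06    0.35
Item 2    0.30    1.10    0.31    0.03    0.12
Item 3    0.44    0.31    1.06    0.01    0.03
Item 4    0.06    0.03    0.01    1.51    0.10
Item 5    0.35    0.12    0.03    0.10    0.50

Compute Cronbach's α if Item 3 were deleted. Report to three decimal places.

α = 0.324

Remaining items: Item 1, Item 2, Item 4, Item 5 (k = 4).
sum of item variances = 2.86 + 1.10 + 1.51 + 0.50 = 5.97
Var(T) = 5.97 + 2 × 0.96 = 7.89
α (item deleted) = (4/3)·(1 − 5.97/7.89) = 0.324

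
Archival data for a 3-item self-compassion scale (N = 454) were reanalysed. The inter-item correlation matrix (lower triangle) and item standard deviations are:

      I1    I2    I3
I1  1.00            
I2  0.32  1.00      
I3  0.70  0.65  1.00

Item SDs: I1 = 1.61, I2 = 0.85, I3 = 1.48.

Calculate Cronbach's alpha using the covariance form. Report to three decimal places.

α = 0.773

Σσ²ᵢ = 1.61² + 0.85² + 1.48² = 5.5050
Covariances σ_ij = r_ij · s_i · s_j:
  σ(I1,I2) = 0.32 × 1.61 × 0.85 = 0.4379
  σ(I1,I3) = 0.70 × 1.61 × 1.48 = 1.6680
  σ(I2,I3) = 0.65 × 0.85 × 1.48 = 0.8177
σ²_T = Σσ²ᵢ + 2·Σσ_ij = 5.5050 + 2 × 2.9236 = 11.3522
α = (3/2)·(1 − 5.5050/11.3522) = 0.773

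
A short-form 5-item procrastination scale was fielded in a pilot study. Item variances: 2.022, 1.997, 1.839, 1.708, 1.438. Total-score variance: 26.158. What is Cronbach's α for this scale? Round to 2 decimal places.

Cronbach's α = 0.82

Σσᵢ² = 2.022 + 1.997 + 1.839 + 1.708 + 1.438 = 9.004
α = (k/(k−1))·(1 − Σσᵢ²/total variance) = (5/4)·(1 − 9.004/26.158) = 0.82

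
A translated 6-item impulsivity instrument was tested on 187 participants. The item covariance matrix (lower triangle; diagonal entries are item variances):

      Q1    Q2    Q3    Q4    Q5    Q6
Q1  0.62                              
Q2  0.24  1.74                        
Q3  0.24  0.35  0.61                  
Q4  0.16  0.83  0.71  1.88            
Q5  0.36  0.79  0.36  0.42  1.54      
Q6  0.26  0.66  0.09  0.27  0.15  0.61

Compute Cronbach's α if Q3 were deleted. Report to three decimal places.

α = 0.706

Remaining items: Q1, Q2, Q4, Q5, Q6 (k = 5).
sum of item variances = 0.62 + 1.74 + 1.88 + 1.54 + 0.61 = 6.39
total variance = 6.39 + 2 × 4.14 = 14.67
α (item deleted) = (5/4)·(1 − 6.39/14.67) = 0.706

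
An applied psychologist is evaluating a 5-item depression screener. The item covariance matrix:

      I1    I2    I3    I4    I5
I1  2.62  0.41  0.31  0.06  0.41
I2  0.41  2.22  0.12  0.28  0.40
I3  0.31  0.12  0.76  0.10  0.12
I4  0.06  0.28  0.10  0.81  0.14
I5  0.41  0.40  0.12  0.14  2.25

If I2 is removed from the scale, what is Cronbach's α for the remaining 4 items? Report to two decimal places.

Remaining items: I1, I3, I4, I5 (k = 4).
Σσᵢ² = 2.62 + 0.76 + 0.81 + 2.25 = 6.44
total variance = 6.44 + 2 × 1.14 = 8.72
α (item deleted) = (4/3)·(1 − 6.44/8.72) = 0.35

α = 0.35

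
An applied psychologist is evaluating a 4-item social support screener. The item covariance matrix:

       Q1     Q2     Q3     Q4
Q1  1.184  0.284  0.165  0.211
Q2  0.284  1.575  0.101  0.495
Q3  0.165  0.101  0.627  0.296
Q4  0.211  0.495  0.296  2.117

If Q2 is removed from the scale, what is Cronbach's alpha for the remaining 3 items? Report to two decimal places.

Remaining items: Q1, Q3, Q4 (k = 3).
ΣVar(i) = 1.184 + 0.627 + 2.117 = 3.928
Var(T) = 3.928 + 2 × 0.672 = 5.272
α (item deleted) = (3/2)·(1 − 3.928/5.272) = 0.38

α = 0.38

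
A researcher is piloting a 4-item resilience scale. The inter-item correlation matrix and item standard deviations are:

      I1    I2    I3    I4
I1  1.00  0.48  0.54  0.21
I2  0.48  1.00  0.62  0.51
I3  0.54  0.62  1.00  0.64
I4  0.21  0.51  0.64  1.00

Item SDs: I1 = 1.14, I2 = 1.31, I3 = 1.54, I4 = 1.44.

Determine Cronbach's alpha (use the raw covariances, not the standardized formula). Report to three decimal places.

Cronbach's alpha = 0.803

Σσ²ᵢ = 1.14² + 1.31² + 1.54² + 1.44² = 7.4609
Covariances σ_ij = r_ij · s_i · s_j:
  σ(I1,I2) = 0.48 × 1.14 × 1.31 = 0.7168
  σ(I1,I3) = 0.54 × 1.14 × 1.54 = 0.9480
  σ(I1,I4) = 0.21 × 1.14 × 1.44 = 0.3447
  σ(I2,I3) = 0.62 × 1.31 × 1.54 = 1.2508
  σ(I2,I4) = 0.51 × 1.31 × 1.44 = 0.9621
  σ(I3,I4) = 0.64 × 1.54 × 1.44 = 1.4193
σ²_T = Σσ²ᵢ + 2·Σσ_ij = 7.4609 + 2 × 5.6417 = 18.7443
α = (4/3)·(1 − 7.4609/18.7443) = 0.803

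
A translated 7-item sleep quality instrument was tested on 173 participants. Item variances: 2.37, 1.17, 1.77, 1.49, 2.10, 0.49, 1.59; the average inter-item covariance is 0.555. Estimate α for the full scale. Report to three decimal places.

α = 0.793

ΣVar(i) = 2.37 + 1.17 + 1.77 + 1.49 + 2.10 + 0.49 + 1.59 = 10.98
Sum of the 21 distinct covariances = 21 × 0.555 = 11.655
σ²_total = ΣVar(i) + 2·Σcov = 10.98 + 2 × 11.655 = 34.290
α = (7/6)·(1 − 10.98/34.290) = 0.793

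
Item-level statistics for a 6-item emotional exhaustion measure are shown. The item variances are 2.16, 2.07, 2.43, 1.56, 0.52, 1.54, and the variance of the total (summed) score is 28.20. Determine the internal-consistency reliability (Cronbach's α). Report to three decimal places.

ΣVar(i) = 2.16 + 2.07 + 2.43 + 1.56 + 0.52 + 1.54 = 10.28
α = (k/(k−1))·(1 − ΣVar(i)/Var(T)) = (6/5)·(1 − 10.28/28.20) = 0.763

α = 0.763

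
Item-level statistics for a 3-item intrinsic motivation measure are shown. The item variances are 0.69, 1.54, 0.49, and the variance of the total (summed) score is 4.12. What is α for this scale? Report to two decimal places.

α = 0.51

ΣVar(i) = 0.69 + 1.54 + 0.49 = 2.72
α = (k/(k−1))·(1 − ΣVar(i)/σ²_total) = (3/2)·(1 − 2.72/4.12) = 0.51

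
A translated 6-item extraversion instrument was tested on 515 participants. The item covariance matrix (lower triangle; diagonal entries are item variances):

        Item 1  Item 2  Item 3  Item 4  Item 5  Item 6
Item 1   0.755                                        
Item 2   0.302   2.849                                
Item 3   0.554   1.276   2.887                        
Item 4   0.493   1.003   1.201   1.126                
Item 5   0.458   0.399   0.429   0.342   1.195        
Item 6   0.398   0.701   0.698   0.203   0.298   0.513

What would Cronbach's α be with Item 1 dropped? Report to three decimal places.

Remaining items: Item 2, Item 3, Item 4, Item 5, Item 6 (k = 5).
Σσ²ᵢ = 2.849 + 2.887 + 1.126 + 1.195 + 0.513 = 8.570
σ²_T = 8.570 + 2 × 6.550 = 21.670
α (item deleted) = (5/4)·(1 − 8.570/21.670) = 0.756

α = 0.756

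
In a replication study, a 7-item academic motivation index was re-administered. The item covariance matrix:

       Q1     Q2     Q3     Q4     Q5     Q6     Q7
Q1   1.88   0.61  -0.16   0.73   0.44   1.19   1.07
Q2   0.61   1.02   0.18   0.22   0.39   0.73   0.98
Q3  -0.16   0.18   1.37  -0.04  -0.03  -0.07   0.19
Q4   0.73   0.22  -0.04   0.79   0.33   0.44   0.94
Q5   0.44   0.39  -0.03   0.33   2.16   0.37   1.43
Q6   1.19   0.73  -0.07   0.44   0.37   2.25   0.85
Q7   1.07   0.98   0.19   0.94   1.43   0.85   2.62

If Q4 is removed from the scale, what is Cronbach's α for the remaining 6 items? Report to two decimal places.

Remaining items: Q1, Q2, Q3, Q5, Q6, Q7 (k = 6).
sum of item variances = 1.88 + 1.02 + 1.37 + 2.16 + 2.25 + 2.62 = 11.30
Var(T) = 11.30 + 2 × 8.17 = 27.64
α (item deleted) = (6/5)·(1 − 11.30/27.64) = 0.71

Cronbach's α = 0.71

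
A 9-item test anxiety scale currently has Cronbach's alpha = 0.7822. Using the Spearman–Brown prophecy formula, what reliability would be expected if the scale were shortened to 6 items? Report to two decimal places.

predicted reliability = 0.71

Length factor m = 6/9 = 0.6667
α' = m·α / (1 − (1−m)·α)
   = 6/9 × 0.7822 / (1 − (1 − 6/9) × 0.7822)
   = 0.5215 / 0.7393 = 0.71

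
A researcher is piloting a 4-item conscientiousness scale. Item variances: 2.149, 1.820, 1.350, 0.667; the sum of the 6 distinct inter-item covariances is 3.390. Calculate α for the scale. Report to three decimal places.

α = 0.708

Σσ²ᵢ = 2.149 + 1.820 + 1.350 + 0.667 = 5.986
Sum of distinct covariances = 3.390
total variance = Σσ²ᵢ + 2·Σcov = 5.986 + 2 × 3.390 = 12.766
α = (4/3)·(1 − 5.986/12.766) = 0.708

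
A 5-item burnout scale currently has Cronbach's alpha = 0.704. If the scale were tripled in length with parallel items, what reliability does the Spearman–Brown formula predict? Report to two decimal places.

predicted reliability = 0.88

Length factor m = 3
α' = m·α / (1 + (m−1)·α)
   = 3 × 0.704 / (1 + (3 − 1) × 0.704)
   = 2.1120 / 2.4080 = 0.88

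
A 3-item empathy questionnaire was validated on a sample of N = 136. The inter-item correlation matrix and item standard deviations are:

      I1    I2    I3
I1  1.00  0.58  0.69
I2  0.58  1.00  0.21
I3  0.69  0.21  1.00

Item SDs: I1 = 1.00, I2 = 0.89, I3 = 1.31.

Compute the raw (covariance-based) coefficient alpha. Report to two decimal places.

Σσ²ᵢ = 1.00² + 0.89² + 1.31² = 3.5082
Covariances σ_ij = r_ij · s_i · s_j:
  σ(I1,I2) = 0.58 × 1.00 × 0.89 = 0.5162
  σ(I1,I3) = 0.69 × 1.00 × 1.31 = 0.9039
  σ(I2,I3) = 0.21 × 0.89 × 1.31 = 0.2448
σ²_T = Σσ²ᵢ + 2·Σσ_ij = 3.5082 + 2 × 1.6649 = 6.8380
α = (3/2)·(1 − 3.5082/6.8380) = 0.73

α = 0.73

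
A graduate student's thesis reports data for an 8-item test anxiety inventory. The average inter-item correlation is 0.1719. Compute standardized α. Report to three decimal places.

Standardized α = k·r̄ / (1 + (k−1)·r̄) = 8 × 0.1719 / (1 + 7 × 0.1719)
  = 1.3752 / 2.2033 = 0.624

α = 0.624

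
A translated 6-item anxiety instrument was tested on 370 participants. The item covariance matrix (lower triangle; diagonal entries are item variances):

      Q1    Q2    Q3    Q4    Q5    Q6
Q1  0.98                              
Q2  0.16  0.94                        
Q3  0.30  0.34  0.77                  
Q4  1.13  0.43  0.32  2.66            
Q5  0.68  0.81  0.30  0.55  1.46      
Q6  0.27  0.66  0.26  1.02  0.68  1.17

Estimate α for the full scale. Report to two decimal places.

Σσ²ᵢ = 0.98 + 0.94 + 0.77 + 2.66 + 1.46 + 1.17 = 7.98
Sum of the distinct covariances = 7.91
Var(T) = 7.98 + 2 × 7.91 = 23.80
α = (k/(k−1))·(1 − Σσ²ᵢ/Var(T)) = (6/5)·(1 − 7.98/23.80) = 0.80

α = 0.80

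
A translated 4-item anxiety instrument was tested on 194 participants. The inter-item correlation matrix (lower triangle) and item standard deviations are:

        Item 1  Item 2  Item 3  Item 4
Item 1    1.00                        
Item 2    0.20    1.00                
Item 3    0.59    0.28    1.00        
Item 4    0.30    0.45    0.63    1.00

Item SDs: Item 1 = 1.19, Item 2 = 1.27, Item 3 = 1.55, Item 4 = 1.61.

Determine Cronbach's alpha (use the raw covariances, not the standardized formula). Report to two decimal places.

α = 0.74

Σσ²ᵢ = 1.19² + 1.27² + 1.55² + 1.61² = 8.0236
Covariances σ_ij = r_ij · s_i · s_j:
  σ(Item 1,Item 2) = 0.20 × 1.19 × 1.27 = 0.3023
  σ(Item 1,Item 3) = 0.59 × 1.19 × 1.55 = 1.0883
  σ(Item 1,Item 4) = 0.30 × 1.19 × 1.61 = 0.5748
  σ(Item 2,Item 3) = 0.28 × 1.27 × 1.55 = 0.5512
  σ(Item 2,Item 4) = 0.45 × 1.27 × 1.61 = 0.9201
  σ(Item 3,Item 4) = 0.63 × 1.55 × 1.61 = 1.5722
σ²_T = Σσ²ᵢ + 2·Σσ_ij = 8.0236 + 2 × 5.0089 = 18.0414
α = (4/3)·(1 − 8.0236/18.0414) = 0.74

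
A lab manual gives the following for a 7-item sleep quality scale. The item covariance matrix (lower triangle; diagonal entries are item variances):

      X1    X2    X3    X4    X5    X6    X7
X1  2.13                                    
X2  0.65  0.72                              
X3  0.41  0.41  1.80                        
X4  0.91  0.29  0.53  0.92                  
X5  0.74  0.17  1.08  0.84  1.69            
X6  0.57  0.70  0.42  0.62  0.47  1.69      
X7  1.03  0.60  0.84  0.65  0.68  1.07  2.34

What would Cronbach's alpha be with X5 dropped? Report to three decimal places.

Remaining items: X1, X2, X3, X4, X6, X7 (k = 6).
ΣVar(i) = 2.13 + 0.72 + 1.80 + 0.92 + 1.69 + 2.34 = 9.60
Var(T) = 9.60 + 2 × 9.70 = 29.00
α (item deleted) = (6/5)·(1 − 9.60/29.00) = 0.803

α = 0.803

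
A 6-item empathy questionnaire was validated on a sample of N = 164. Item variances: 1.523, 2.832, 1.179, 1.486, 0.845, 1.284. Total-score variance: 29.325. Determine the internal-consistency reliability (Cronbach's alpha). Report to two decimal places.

α = 0.83

Σσᵢ² = 1.523 + 2.832 + 1.179 + 1.486 + 0.845 + 1.284 = 9.149
α = (k/(k−1))·(1 − Σσᵢ²/σ²_total) = (6/5)·(1 − 9.149/29.325) = 0.83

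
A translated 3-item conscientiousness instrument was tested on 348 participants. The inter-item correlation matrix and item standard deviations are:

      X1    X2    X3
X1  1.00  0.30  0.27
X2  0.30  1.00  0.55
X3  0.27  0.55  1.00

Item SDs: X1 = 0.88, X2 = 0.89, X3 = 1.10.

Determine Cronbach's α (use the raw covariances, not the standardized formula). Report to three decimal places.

Σσ²ᵢ = 0.88² + 0.89² + 1.10² = 2.7765
Covariances σ_ij = r_ij · s_i · s_j:
  σ(X1,X2) = 0.30 × 0.88 × 0.89 = 0.2350
  σ(X1,X3) = 0.27 × 0.88 × 1.10 = 0.2614
  σ(X2,X3) = 0.55 × 0.89 × 1.10 = 0.5385
σ²_T = Σσ²ᵢ + 2·Σσ_ij = 2.7765 + 2 × 1.0349 = 4.8463
α = (3/2)·(1 − 2.7765/4.8463) = 0.641

α = 0.641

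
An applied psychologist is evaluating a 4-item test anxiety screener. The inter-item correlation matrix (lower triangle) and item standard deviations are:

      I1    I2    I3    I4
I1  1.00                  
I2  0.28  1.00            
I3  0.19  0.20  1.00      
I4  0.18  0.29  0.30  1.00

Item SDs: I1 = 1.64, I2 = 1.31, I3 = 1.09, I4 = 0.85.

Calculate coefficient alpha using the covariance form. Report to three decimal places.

Σσ²ᵢ = 1.64² + 1.31² + 1.09² + 0.85² = 6.3163
Covariances σ_ij = r_ij · s_i · s_j:
  σ(I1,I2) = 0.28 × 1.64 × 1.31 = 0.6016
  σ(I1,I3) = 0.19 × 1.64 × 1.09 = 0.3396
  σ(I1,I4) = 0.18 × 1.64 × 0.85 = 0.2509
  σ(I2,I3) = 0.20 × 1.31 × 1.09 = 0.2856
  σ(I2,I4) = 0.29 × 1.31 × 0.85 = 0.3229
  σ(I3,I4) = 0.30 × 1.09 × 0.85 = 0.2780
σ²_T = Σσ²ᵢ + 2·Σσ_ij = 6.3163 + 2 × 2.0786 = 10.4735
α = (4/3)·(1 − 6.3163/10.4735) = 0.529

α = 0.529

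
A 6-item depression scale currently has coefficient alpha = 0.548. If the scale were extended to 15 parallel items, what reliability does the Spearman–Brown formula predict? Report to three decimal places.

predicted reliability = 0.752

Length factor m = 15/6 = 2.5000
α' = m·α / (1 + (m−1)·α)
   = 15/6 × 0.548 / (1 + (15/6 − 1) × 0.548)
   = 1.3700 / 1.8220 = 0.752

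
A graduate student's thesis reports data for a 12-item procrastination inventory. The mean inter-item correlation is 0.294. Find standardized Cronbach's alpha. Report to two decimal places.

Standardized α = k·r̄ / (1 + (k−1)·r̄) = 12 × 0.294 / (1 + 11 × 0.294)
  = 3.5280 / 4.2340 = 0.83

α = 0.83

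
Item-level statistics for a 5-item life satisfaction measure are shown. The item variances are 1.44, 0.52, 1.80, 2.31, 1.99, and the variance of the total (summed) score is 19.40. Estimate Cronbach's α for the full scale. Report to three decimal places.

Σσ²ᵢ = 1.44 + 0.52 + 1.80 + 2.31 + 1.99 = 8.06
α = (k/(k−1))·(1 − Σσ²ᵢ/σ²_T) = (5/4)·(1 − 8.06/19.40) = 0.731

Cronbach's α = 0.731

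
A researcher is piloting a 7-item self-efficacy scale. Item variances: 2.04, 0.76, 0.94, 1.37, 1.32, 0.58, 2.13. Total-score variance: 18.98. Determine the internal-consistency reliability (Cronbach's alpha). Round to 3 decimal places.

Cronbach's alpha = 0.605

Σσ²ᵢ = 2.04 + 0.76 + 0.94 + 1.37 + 1.32 + 0.58 + 2.13 = 9.14
α = (k/(k−1))·(1 − Σσ²ᵢ/Var(T)) = (7/6)·(1 − 9.14/18.98) = 0.605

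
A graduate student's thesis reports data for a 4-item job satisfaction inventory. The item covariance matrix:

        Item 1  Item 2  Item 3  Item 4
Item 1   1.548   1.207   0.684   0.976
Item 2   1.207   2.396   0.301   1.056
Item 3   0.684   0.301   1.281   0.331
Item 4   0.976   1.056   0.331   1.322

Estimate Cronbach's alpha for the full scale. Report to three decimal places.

sum of item variances = 1.548 + 2.396 + 1.281 + 1.322 = 6.547
Sum of off-diagonal covariances = 4.555
σ²_T = 6.547 + 2 × 4.555 = 15.657
α = (k/(k−1))·(1 − sum of item variances/σ²_T) = (4/3)·(1 − 6.547/15.657) = 0.776

Cronbach's alpha = 0.776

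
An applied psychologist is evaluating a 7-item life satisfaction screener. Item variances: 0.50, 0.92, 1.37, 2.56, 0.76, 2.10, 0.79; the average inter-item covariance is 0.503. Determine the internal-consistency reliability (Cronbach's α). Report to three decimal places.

Cronbach's α = 0.818

ΣVar(i) = 0.50 + 0.92 + 1.37 + 2.56 + 0.76 + 2.10 + 0.79 = 9.00
Sum of the 21 distinct covariances = 21 × 0.503 = 10.563
σ²_T = ΣVar(i) + 2·Σcov = 9.00 + 2 × 10.563 = 30.126
α = (7/6)·(1 − 9.00/30.126) = 0.818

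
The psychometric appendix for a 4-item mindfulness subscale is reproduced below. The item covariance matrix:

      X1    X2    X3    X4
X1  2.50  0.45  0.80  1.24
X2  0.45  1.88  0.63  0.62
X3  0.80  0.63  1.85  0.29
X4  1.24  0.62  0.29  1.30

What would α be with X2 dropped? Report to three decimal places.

α = 0.678

Remaining items: X1, X3, X4 (k = 3).
ΣVar(i) = 2.50 + 1.85 + 1.30 = 5.65
total variance = 5.65 + 2 × 2.33 = 10.31
α (item deleted) = (3/2)·(1 − 5.65/10.31) = 0.678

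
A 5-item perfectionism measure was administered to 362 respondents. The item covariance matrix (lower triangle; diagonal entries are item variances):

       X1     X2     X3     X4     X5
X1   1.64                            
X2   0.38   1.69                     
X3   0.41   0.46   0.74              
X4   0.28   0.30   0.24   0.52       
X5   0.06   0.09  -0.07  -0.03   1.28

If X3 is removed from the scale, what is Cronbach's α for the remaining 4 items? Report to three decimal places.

Remaining items: X1, X2, X4, X5 (k = 4).
sum of item variances = 1.64 + 1.69 + 0.52 + 1.28 = 5.13
σ²_total = 5.13 + 2 × 1.08 = 7.29
α (item deleted) = (4/3)·(1 − 5.13/7.29) = 0.395

Cronbach's α = 0.395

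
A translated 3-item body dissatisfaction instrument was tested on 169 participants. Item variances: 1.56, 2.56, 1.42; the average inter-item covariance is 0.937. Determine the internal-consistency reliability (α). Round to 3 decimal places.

Σσ²ᵢ = 1.56 + 2.56 + 1.42 = 5.54
Sum of the 3 distinct covariances = 3 × 0.937 = 2.811
σ²_T = Σσ²ᵢ + 2·Σcov = 5.54 + 2 × 2.811 = 11.162
α = (3/2)·(1 − 5.54/11.162) = 0.756

α = 0.756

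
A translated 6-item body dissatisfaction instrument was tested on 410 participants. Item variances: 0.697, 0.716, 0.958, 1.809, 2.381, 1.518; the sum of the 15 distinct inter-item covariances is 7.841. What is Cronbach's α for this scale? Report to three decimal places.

α = 0.792

ΣVar(i) = 0.697 + 0.716 + 0.958 + 1.809 + 2.381 + 1.518 = 8.079
Sum of distinct covariances = 7.841
σ²_total = ΣVar(i) + 2·Σcov = 8.079 + 2 × 7.841 = 23.761
α = (6/5)·(1 − 8.079/23.761) = 0.792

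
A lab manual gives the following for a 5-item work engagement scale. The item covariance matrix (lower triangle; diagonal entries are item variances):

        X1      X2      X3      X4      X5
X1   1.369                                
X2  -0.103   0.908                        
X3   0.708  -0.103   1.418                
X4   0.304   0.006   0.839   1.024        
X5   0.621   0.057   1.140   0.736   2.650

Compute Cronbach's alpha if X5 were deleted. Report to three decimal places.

Remaining items: X1, X2, X3, X4 (k = 4).
sum of item variances = 1.369 + 0.908 + 1.418 + 1.024 = 4.719
σ²_total = 4.719 + 2 × 1.651 = 8.021
α (item deleted) = (4/3)·(1 − 4.719/8.021) = 0.549

α = 0.549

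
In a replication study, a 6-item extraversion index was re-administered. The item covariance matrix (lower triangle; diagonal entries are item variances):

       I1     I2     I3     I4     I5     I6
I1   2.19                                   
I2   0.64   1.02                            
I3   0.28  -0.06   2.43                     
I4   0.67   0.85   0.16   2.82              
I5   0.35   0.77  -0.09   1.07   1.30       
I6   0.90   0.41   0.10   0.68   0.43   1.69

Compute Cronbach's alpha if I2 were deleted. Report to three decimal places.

Remaining items: I1, I3, I4, I5, I6 (k = 5).
Σσᵢ² = 2.19 + 2.43 + 2.82 + 1.30 + 1.69 = 10.43
σ²_total = 10.43 + 2 × 4.55 = 19.53
α (item deleted) = (5/4)·(1 − 10.43/19.53) = 0.582

α = 0.582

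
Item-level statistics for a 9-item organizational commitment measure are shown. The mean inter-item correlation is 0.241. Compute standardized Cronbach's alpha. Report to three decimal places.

α = 0.741

Standardized α = k·r̄ / (1 + (k−1)·r̄) = 9 × 0.241 / (1 + 8 × 0.241)
  = 2.1690 / 2.9280 = 0.741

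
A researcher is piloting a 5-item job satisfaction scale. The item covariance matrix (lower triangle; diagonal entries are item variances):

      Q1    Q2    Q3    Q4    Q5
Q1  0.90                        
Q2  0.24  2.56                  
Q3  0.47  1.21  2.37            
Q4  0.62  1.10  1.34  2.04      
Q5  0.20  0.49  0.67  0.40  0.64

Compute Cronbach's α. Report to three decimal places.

sum of item variances = 0.90 + 2.56 + 2.37 + 2.04 + 0.64 = 8.51
Sum of the distinct covariances = 6.74
σ²_total = 8.51 + 2 × 6.74 = 21.99
α = (k/(k−1))·(1 − sum of item variances/σ²_total) = (5/4)·(1 − 8.51/21.99) = 0.766

α = 0.766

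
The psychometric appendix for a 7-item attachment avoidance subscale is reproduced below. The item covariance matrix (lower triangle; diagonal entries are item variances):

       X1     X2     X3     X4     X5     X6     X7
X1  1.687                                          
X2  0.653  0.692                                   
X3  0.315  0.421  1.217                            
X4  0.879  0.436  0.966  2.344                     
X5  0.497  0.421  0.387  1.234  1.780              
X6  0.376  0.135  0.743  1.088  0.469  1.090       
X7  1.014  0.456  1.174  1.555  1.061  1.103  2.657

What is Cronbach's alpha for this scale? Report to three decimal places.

α = 0.850

Σσᵢ² = 1.687 + 0.692 + 1.217 + 2.344 + 1.780 + 1.090 + 2.657 = 11.467
Sum of off-diagonal covariances = 15.383
σ²_total = 11.467 + 2 × 15.383 = 42.233
α = (k/(k−1))·(1 − Σσᵢ²/σ²_total) = (7/6)·(1 − 11.467/42.233) = 0.850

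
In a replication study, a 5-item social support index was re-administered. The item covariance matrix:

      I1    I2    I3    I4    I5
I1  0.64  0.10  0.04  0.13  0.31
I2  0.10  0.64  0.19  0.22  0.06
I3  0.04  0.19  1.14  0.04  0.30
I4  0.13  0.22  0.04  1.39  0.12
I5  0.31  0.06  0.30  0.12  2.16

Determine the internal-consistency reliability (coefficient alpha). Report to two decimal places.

sum of item variances = 0.64 + 0.64 + 1.14 + 1.39 + 2.16 = 5.97
Σ_{i<j} σ_ij = 1.51
total variance = 5.97 + 2 × 1.51 = 8.99
α = (k/(k−1))·(1 − sum of item variances/total variance) = (5/4)·(1 − 5.97/8.99) = 0.42

coefficient alpha = 0.42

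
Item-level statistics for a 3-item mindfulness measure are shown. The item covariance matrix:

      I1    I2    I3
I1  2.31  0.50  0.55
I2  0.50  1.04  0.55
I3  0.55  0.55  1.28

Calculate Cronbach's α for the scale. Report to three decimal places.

Σσ²ᵢ = 2.31 + 1.04 + 1.28 = 4.63
Sum of the distinct covariances = 1.60
total variance = 4.63 + 2 × 1.60 = 7.83
α = (k/(k−1))·(1 − Σσ²ᵢ/total variance) = (3/2)·(1 − 4.63/7.83) = 0.613

α = 0.613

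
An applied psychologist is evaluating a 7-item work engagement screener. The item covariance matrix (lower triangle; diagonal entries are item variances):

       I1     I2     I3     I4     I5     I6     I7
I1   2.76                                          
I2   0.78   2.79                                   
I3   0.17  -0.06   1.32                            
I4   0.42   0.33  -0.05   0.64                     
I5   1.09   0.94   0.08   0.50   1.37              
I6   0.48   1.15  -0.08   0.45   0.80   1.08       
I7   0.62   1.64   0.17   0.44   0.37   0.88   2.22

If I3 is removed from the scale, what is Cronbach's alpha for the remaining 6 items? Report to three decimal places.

Remaining items: I1, I2, I4, I5, I6, I7 (k = 6).
ΣVar(i) = 2.76 + 2.79 + 0.64 + 1.37 + 1.08 + 2.22 = 10.86
Var(T) = 10.86 + 2 × 10.89 = 32.64
α (item deleted) = (6/5)·(1 − 10.86/32.64) = 0.801

Cronbach's alpha = 0.801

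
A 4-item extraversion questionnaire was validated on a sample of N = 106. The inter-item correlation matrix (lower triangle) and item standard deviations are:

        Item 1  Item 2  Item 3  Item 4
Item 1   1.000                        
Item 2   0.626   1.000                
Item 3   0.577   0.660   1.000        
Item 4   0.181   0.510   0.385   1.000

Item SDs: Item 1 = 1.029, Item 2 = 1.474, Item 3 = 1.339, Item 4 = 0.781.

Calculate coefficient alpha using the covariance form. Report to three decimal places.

α = 0.797

Σσ²ᵢ = 1.029² + 1.474² + 1.339² + 0.781² = 5.6344
Covariances σ_ij = r_ij · s_i · s_j:
  σ(Item 1,Item 2) = 0.626 × 1.029 × 1.474 = 0.9495
  σ(Item 1,Item 3) = 0.577 × 1.029 × 1.339 = 0.7950
  σ(Item 1,Item 4) = 0.181 × 1.029 × 0.781 = 0.1455
  σ(Item 2,Item 3) = 0.660 × 1.474 × 1.339 = 1.3026
  σ(Item 2,Item 4) = 0.510 × 1.474 × 0.781 = 0.5871
  σ(Item 3,Item 4) = 0.385 × 1.339 × 0.781 = 0.4026
σ²_T = Σσ²ᵢ + 2·Σσ_ij = 5.6344 + 2 × 4.1823 = 13.9990
α = (4/3)·(1 − 5.6344/13.9990) = 0.797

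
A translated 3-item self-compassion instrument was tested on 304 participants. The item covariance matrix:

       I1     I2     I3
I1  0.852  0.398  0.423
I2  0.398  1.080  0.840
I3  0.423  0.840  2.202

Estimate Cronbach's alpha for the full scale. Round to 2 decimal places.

α = 0.67

Σσ²ᵢ = 0.852 + 1.080 + 2.202 = 4.134
Sum of off-diagonal covariances = 1.661
total variance = 4.134 + 2 × 1.661 = 7.456
α = (k/(k−1))·(1 − Σσ²ᵢ/total variance) = (3/2)·(1 − 4.134/7.456) = 0.67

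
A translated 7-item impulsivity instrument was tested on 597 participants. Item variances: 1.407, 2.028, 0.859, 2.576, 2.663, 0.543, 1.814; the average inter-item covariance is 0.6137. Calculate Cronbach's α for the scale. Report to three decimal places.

ΣVar(i) = 1.407 + 2.028 + 0.859 + 2.576 + 2.663 + 0.543 + 1.814 = 11.890
Sum of the 21 distinct covariances = 21 × 0.6137 = 12.8877
σ²_T = ΣVar(i) + 2·Σcov = 11.890 + 2 × 12.8877 = 37.6654
α = (7/6)·(1 − 11.890/37.6654) = 0.798

α = 0.798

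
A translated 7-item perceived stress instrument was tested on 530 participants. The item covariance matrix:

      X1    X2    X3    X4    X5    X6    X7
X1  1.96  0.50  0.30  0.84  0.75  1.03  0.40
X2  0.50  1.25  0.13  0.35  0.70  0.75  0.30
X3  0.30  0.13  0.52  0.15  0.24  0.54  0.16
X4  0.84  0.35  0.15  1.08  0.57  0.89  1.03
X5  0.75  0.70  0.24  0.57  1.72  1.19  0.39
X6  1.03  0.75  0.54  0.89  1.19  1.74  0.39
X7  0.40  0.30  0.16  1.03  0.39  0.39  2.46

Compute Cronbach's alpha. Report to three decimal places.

Σσᵢ² = 1.96 + 1.25 + 0.52 + 1.08 + 1.72 + 1.74 + 2.46 = 10.73
Sum of the distinct covariances = 11.60
Var(T) = 10.73 + 2 × 11.60 = 33.93
α = (k/(k−1))·(1 − Σσᵢ²/Var(T)) = (7/6)·(1 − 10.73/33.93) = 0.798

Cronbach's alpha = 0.798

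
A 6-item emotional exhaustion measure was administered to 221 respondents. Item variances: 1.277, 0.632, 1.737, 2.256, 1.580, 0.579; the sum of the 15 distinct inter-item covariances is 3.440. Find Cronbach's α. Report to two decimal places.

α = 0.55

Σσ²ᵢ = 1.277 + 0.632 + 1.737 + 2.256 + 1.580 + 0.579 = 8.061
Sum of distinct covariances = 3.440
Var(T) = Σσ²ᵢ + 2·Σcov = 8.061 + 2 × 3.440 = 14.941
α = (6/5)·(1 − 8.061/14.941) = 0.55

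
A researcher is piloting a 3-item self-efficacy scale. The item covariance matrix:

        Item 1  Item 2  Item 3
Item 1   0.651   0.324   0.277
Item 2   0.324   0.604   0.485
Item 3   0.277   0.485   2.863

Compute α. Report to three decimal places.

α = 0.518

sum of item variances = 0.651 + 0.604 + 2.863 = 4.118
Sum of the distinct covariances = 1.086
total variance = 4.118 + 2 × 1.086 = 6.290
α = (k/(k−1))·(1 − sum of item variances/total variance) = (3/2)·(1 − 4.118/6.290) = 0.518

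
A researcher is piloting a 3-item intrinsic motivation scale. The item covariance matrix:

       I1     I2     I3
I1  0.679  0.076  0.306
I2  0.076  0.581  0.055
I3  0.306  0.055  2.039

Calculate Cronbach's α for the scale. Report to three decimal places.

ΣVar(i) = 0.679 + 0.581 + 2.039 = 3.299
Σ_{i<j} σ_ij = 0.437
σ²_total = 3.299 + 2 × 0.437 = 4.173
α = (k/(k−1))·(1 − ΣVar(i)/σ²_total) = (3/2)·(1 − 3.299/4.173) = 0.314

α = 0.314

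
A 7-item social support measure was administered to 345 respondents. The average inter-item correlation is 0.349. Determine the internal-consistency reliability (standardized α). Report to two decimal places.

α = 0.79

Standardized α = k·r̄ / (1 + (k−1)·r̄) = 7 × 0.349 / (1 + 6 × 0.349)
  = 2.4430 / 3.0940 = 0.79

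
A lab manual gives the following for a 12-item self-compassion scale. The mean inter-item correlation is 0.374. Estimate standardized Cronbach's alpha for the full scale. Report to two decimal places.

Standardized α = k·r̄ / (1 + (k−1)·r̄) = 12 × 0.374 / (1 + 11 × 0.374)
  = 4.4880 / 5.1140 = 0.88

α = 0.88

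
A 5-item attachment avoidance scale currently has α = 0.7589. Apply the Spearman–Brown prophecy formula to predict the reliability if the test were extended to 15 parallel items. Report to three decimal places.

Length factor m = 15/5 = 3.0000
α' = m·α / (1 + (m−1)·α)
   = 15/5 × 0.7589 / (1 + (15/5 − 1) × 0.7589)
   = 2.2767 / 2.5178 = 0.904

predicted reliability = 0.904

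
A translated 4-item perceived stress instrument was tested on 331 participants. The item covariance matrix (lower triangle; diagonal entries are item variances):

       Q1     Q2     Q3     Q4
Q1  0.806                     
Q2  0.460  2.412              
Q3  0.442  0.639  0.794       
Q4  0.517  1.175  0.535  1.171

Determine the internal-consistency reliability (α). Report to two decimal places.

α = 0.79

Σσ²ᵢ = 0.806 + 2.412 + 0.794 + 1.171 = 5.183
Σ_{i<j} σ_ij = 3.768
Var(T) = 5.183 + 2 × 3.768 = 12.719
α = (k/(k−1))·(1 − Σσ²ᵢ/Var(T)) = (4/3)·(1 − 5.183/12.719) = 0.79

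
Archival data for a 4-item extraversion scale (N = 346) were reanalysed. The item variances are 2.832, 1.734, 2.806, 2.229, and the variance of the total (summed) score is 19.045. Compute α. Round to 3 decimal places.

sum of item variances = 2.832 + 1.734 + 2.806 + 2.229 = 9.601
α = (k/(k−1))·(1 − sum of item variances/total variance) = (4/3)·(1 − 9.601/19.045) = 0.661

α = 0.661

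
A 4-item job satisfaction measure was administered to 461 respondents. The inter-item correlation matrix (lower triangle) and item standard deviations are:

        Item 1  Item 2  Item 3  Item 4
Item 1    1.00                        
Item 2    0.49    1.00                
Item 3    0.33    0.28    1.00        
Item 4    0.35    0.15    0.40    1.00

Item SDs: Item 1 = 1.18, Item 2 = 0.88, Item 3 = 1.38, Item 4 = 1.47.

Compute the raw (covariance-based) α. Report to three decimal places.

Σσ²ᵢ = 1.18² + 0.88² + 1.38² + 1.47² = 6.2321
Covariances σ_ij = r_ij · s_i · s_j:
  σ(Item 1,Item 2) = 0.49 × 1.18 × 0.88 = 0.5088
  σ(Item 1,Item 3) = 0.33 × 1.18 × 1.38 = 0.5374
  σ(Item 1,Item 4) = 0.35 × 1.18 × 1.47 = 0.6071
  σ(Item 2,Item 3) = 0.28 × 0.88 × 1.38 = 0.3400
  σ(Item 2,Item 4) = 0.15 × 0.88 × 1.47 = 0.1940
  σ(Item 3,Item 4) = 0.40 × 1.38 × 1.47 = 0.8114
σ²_T = Σσ²ᵢ + 2·Σσ_ij = 6.2321 + 2 × 2.9987 = 12.2295
α = (4/3)·(1 − 6.2321/12.2295) = 0.654

α = 0.654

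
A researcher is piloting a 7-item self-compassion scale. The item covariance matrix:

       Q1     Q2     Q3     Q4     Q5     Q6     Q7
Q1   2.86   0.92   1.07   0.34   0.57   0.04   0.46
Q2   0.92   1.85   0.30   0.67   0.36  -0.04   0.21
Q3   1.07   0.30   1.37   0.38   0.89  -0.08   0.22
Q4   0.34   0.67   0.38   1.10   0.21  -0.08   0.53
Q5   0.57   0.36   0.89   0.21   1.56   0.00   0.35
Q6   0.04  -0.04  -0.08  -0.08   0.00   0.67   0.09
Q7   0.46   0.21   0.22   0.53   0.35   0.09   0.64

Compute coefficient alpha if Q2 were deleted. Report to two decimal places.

Remaining items: Q1, Q3, Q4, Q5, Q6, Q7 (k = 6).
sum of item variances = 2.86 + 1.37 + 1.10 + 1.56 + 0.67 + 0.64 = 8.20
Var(T) = 8.20 + 2 × 4.99 = 18.18
α (item deleted) = (6/5)·(1 − 8.20/18.18) = 0.66

α = 0.66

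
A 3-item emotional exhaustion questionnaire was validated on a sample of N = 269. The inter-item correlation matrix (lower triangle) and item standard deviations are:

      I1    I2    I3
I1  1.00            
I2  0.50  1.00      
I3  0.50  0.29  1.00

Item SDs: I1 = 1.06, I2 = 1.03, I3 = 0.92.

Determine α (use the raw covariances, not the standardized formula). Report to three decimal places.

α = 0.695

Σσ²ᵢ = 1.06² + 1.03² + 0.92² = 3.0309
Covariances σ_ij = r_ij · s_i · s_j:
  σ(I1,I2) = 0.50 × 1.06 × 1.03 = 0.5459
  σ(I1,I3) = 0.50 × 1.06 × 0.92 = 0.4876
  σ(I2,I3) = 0.29 × 1.03 × 0.92 = 0.2748
σ²_T = Σσ²ᵢ + 2·Σσ_ij = 3.0309 + 2 × 1.3083 = 5.6475
α = (3/2)·(1 − 3.0309/5.6475) = 0.695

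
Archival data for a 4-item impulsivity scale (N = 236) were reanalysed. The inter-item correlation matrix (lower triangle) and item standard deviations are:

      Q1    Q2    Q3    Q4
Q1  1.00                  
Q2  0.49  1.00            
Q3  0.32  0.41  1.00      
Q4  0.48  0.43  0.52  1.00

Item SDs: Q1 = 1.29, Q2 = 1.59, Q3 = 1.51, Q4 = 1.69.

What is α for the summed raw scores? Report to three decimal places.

Σσ²ᵢ = 1.29² + 1.59² + 1.51² + 1.69² = 9.3284
Covariances σ_ij = r_ij · s_i · s_j:
  σ(Q1,Q2) = 0.49 × 1.29 × 1.59 = 1.0050
  σ(Q1,Q3) = 0.32 × 1.29 × 1.51 = 0.6233
  σ(Q1,Q4) = 0.48 × 1.29 × 1.69 = 1.0464
  σ(Q2,Q3) = 0.41 × 1.59 × 1.51 = 0.9844
  σ(Q2,Q4) = 0.43 × 1.59 × 1.69 = 1.1555
  σ(Q3,Q4) = 0.52 × 1.51 × 1.69 = 1.3270
σ²_T = Σσ²ᵢ + 2·Σσ_ij = 9.3284 + 2 × 6.1416 = 21.6116
α = (4/3)·(1 − 9.3284/21.6116) = 0.758

α = 0.758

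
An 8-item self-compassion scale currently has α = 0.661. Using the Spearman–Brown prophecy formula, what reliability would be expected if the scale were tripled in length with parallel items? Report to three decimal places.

predicted reliability = 0.854

Length factor m = 3
α' = m·α / (1 + (m−1)·α)
   = 3 × 0.661 / (1 + (3 − 1) × 0.661)
   = 1.9830 / 2.3220 = 0.854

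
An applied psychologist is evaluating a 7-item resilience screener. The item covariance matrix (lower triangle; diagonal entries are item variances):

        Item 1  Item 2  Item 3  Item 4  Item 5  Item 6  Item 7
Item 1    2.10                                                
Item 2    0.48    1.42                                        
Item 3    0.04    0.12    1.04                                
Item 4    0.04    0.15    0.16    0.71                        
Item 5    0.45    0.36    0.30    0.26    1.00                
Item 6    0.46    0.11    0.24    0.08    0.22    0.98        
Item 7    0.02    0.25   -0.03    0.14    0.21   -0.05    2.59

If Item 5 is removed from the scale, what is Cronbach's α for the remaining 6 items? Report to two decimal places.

Cronbach's α = 0.40

Remaining items: Item 1, Item 2, Item 3, Item 4, Item 6, Item 7 (k = 6).
sum of item variances = 2.10 + 1.42 + 1.04 + 0.71 + 0.98 + 2.59 = 8.84
σ²_total = 8.84 + 2 × 2.21 = 13.26
α (item deleted) = (6/5)·(1 − 8.84/13.26) = 0.40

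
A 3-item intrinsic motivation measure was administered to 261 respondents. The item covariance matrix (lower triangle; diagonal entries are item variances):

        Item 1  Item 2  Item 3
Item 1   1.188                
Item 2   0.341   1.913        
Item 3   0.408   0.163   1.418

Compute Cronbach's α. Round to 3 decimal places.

Σσ²ᵢ = 1.188 + 1.913 + 1.418 = 4.519
Σ_{i<j} σ_ij = 0.912
Var(T) = 4.519 + 2 × 0.912 = 6.343
α = (k/(k−1))·(1 − Σσ²ᵢ/Var(T)) = (3/2)·(1 − 4.519/6.343) = 0.431

α = 0.431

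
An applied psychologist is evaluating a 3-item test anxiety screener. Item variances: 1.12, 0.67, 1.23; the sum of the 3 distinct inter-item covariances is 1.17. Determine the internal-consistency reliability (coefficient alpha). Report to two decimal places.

Σσᵢ² = 1.12 + 0.67 + 1.23 = 3.02
Sum of distinct covariances = 1.17
σ²_T = Σσᵢ² + 2·Σcov = 3.02 + 2 × 1.17 = 5.36
α = (3/2)·(1 − 3.02/5.36) = 0.65

α = 0.65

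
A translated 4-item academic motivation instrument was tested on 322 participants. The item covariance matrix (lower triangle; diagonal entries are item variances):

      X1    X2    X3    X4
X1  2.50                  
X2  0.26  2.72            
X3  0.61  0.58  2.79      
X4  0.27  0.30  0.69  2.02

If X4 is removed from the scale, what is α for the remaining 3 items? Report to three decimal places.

Remaining items: X1, X2, X3 (k = 3).
ΣVar(i) = 2.50 + 2.72 + 2.79 = 8.01
total variance = 8.01 + 2 × 1.45 = 10.91
α (item deleted) = (3/2)·(1 − 8.01/10.91) = 0.399

α = 0.399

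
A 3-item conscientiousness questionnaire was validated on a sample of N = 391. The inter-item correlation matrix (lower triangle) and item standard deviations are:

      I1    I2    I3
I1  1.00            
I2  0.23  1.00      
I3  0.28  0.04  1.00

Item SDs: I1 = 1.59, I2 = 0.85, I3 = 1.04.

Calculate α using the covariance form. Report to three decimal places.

Σσ²ᵢ = 1.59² + 0.85² + 1.04² = 4.3322
Covariances σ_ij = r_ij · s_i · s_j:
  σ(I1,I2) = 0.23 × 1.59 × 0.85 = 0.3108
  σ(I1,I3) = 0.28 × 1.59 × 1.04 = 0.4630
  σ(I2,I3) = 0.04 × 0.85 × 1.04 = 0.0354
σ²_T = Σσ²ᵢ + 2·Σσ_ij = 4.3322 + 2 × 0.8092 = 5.9506
α = (3/2)·(1 − 4.3322/5.9506) = 0.408

α = 0.408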